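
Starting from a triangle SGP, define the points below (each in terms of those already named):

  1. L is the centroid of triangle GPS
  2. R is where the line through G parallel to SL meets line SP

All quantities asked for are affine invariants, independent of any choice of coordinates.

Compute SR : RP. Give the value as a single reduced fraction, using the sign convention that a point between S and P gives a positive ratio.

Choose coordinates S = (0, 0), G = (1, 0), P = (0, 1).
1. L is the centroid of triangle GPS ⇒ L = (1/3, 1/3)
2. R is where the line through G parallel to SL meets line SP ⇒ R = (0, -1)
R = S + t·(P−S) with t = -1, so SR:RP = t:(1−t) = -1:2

SR:RP = -1/2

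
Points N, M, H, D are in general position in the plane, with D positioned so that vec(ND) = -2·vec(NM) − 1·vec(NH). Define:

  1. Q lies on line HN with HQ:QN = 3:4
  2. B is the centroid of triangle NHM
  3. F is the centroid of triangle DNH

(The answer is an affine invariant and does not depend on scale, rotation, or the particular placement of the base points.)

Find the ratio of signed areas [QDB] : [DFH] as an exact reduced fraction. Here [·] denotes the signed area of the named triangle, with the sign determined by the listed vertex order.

Assign N = (0, 0), M = (1, 0), H = (0, 1), D = (-2, -1) — the answer is frame-independent, so this choice is without loss of generality.
1. Q lies on line HN with HQ:QN = 3:4 ⇒ Q = (0, 4/7)
2. B is the centroid of triangle NHM ⇒ B = (1/3, 1/3)
3. F is the centroid of triangle DNH ⇒ F = (-2/3, 0)
2·[QDB] = 1, 2·[DFH] = 2/3
[QDB]:[DFH] = 1:2/3 = 3/2

[QDB]:[DFH] = 3/2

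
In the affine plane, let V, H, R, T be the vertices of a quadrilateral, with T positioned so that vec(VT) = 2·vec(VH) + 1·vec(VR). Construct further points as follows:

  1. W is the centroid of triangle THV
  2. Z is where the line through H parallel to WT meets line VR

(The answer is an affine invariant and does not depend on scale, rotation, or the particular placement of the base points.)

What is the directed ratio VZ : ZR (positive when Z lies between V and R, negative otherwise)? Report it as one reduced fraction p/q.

Set V = (0, 0), H = (1, 0), R = (0, 1), T = (2, 1); any affine frame gives the same invariant.
1. W is the centroid of triangle THV ⇒ W = (1, 1/3)
2. Z is where the line through H parallel to WT meets line VR ⇒ Z = (0, -2/3)
Z = V + t·(R−V) with t = -2/3, so VZ:ZR = t:(1−t) = -2/3:5/3

VZ:ZR = -2/5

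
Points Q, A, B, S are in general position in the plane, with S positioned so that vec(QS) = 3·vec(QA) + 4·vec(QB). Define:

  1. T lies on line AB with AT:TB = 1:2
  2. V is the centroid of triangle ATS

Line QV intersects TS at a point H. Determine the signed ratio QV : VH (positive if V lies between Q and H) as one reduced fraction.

Work in coordinates with Q = (0, 0), A = (1, 0), B = (0, 1), S = (3, 4).
1. T lies on line AB with AT:TB = 1:2 ⇒ T = (2/3, 1/3)
2. V is the centroid of triangle ATS ⇒ V = (14/9, 13/9)
line QV meets TS at H = (10/9, 65/63)
V = Q + t·(H−Q) with t = 7/5, so QV:VH = 7/5:-2/5

QV:VH = -7/2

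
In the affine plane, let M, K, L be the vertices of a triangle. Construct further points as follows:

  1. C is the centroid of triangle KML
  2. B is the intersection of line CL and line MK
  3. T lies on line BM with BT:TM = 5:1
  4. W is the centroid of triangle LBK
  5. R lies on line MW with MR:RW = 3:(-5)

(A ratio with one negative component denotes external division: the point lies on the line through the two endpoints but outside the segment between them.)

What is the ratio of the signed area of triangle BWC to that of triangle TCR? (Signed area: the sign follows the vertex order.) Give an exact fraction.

Set M = (0, 0), K = (1, 0), L = (0, 1); any affine frame gives the same invariant.
1. C is the centroid of triangle KML ⇒ C = (1/3, 1/3)
2. B is the intersection of line CL and line MK ⇒ B = (1/2, 0)
3. T lies on line BM with BT:TM = 5:1 ⇒ T = (1/12, 0)
4. W is the centroid of triangle LBK ⇒ W = (1/2, 1/3)
5. R lies on line MW with MR:RW = 3:(-5) ⇒ R = (-3/4, -1/2)
2·[BWC] = 1/18, 2·[TCR] = 11/72
[BWC]:[TCR] = 1/18:11/72 = 4/11

[BWC]:[TCR] = 4/11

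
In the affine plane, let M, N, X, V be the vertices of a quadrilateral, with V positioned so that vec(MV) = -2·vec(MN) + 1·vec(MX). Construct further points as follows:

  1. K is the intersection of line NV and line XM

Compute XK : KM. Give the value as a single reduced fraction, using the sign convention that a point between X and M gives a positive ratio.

XK:KM = 2

Set M = (0, 0), N = (1, 0), X = (0, 1), V = (-2, 1); any affine frame gives the same invariant.
1. K is the intersection of line NV and line XM ⇒ K = (0, 1/3)
K = X + t·(M−X) with t = 2/3, so XK:KM = t:(1−t) = 2/3:1/3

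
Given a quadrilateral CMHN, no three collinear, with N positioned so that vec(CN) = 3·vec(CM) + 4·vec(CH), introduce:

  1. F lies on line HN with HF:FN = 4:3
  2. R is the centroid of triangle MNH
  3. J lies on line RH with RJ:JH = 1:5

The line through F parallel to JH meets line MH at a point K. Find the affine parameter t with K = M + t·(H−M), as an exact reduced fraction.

Work in coordinates with C = (0, 0), M = (1, 0), H = (0, 1), N = (3, 4).
1. F lies on line HN with HF:FN = 4:3 ⇒ F = (12/7, 19/7)
2. R is the centroid of triangle MNH ⇒ R = (4/3, 5/3)
3. J lies on line RH with RJ:JH = 1:5 ⇒ J = (10/9, 14/9)
through F parallel to JH: direction (-10/9, -5/9); meets MH at K = (-4/7, 11/7)
K = M + t·(H−M) with t = 11/7

t = 11/7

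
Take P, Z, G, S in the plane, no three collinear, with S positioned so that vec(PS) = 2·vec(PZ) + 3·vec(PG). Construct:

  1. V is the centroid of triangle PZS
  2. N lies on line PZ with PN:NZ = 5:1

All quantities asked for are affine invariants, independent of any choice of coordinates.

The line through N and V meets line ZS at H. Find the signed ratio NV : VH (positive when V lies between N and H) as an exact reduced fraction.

NV:VH = -1/2

Set P = (0, 0), Z = (1, 0), G = (0, 1), S = (2, 3); any affine frame gives the same invariant.
1. V is the centroid of triangle PZS ⇒ V = (1, 1)
2. N lies on line PZ with PN:NZ = 5:1 ⇒ N = (5/6, 0)
line NV meets ZS at H = (2/3, -1)
V = N + t·(H−N) with t = -1, so NV:VH = -1:2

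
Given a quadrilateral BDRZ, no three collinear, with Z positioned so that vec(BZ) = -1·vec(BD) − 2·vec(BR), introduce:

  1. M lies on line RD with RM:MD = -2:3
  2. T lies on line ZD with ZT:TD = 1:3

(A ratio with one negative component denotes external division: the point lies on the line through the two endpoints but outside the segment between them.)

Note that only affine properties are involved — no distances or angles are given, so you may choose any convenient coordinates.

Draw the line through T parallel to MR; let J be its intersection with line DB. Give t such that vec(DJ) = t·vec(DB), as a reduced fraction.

Set B = (0, 0), D = (1, 0), R = (0, 1), Z = (-1, -2); any affine frame gives the same invariant.
1. M lies on line RD with RM:MD = -2:3 ⇒ M = (-2, 3)
2. T lies on line ZD with ZT:TD = 1:3 ⇒ T = (-1/2, -3/2)
through T parallel to MR: direction (2, -2); meets DB at J = (-2, 0)
J = D + t·(B−D) with t = 3

t = 3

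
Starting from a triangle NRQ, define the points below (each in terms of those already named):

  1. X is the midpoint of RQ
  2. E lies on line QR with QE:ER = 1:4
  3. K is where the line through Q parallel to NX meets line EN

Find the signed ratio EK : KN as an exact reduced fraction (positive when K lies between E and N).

EK:KN = -2/5

Assign N = (0, 0), R = (1, 0), Q = (0, 1) — the answer is frame-independent, so this choice is without loss of generality.
1. X is the midpoint of RQ ⇒ X = (1/2, 1/2)
2. E lies on line QR with QE:ER = 1:4 ⇒ E = (1/5, 4/5)
3. K is where the line through Q parallel to NX meets line EN ⇒ K = (1/3, 4/3)
K = E + t·(N−E) with t = -2/3, so EK:KN = t:(1−t) = -2/3:5/3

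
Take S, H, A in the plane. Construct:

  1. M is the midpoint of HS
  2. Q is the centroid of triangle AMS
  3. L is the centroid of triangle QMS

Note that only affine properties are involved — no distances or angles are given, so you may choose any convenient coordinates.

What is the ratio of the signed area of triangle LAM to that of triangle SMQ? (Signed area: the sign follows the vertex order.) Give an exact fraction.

[LAM]:[SMQ] = -4/3

Work in coordinates with S = (0, 0), H = (1, 0), A = (0, 1).
1. M is the midpoint of HS ⇒ M = (1/2, 0)
2. Q is the centroid of triangle AMS ⇒ Q = (1/6, 1/3)
3. L is the centroid of triangle QMS ⇒ L = (2/9, 1/9)
2·[LAM] = -2/9, 2·[SMQ] = 1/6
[LAM]:[SMQ] = -2/9:1/6 = -4/3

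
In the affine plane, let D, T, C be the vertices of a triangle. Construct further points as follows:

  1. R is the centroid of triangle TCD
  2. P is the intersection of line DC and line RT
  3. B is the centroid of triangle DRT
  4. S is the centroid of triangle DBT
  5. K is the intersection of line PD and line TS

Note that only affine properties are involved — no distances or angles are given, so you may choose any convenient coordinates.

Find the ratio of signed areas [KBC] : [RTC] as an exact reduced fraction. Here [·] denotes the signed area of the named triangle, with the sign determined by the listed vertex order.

[KBC]:[RTC] = 26/21

Choose coordinates D = (0, 0), T = (1, 0), C = (0, 1).
1. R is the centroid of triangle TCD ⇒ R = (1/3, 1/3)
2. P is the intersection of line DC and line RT ⇒ P = (0, 1/2)
3. B is the centroid of triangle DRT ⇒ B = (4/9, 1/9)
4. S is the centroid of triangle DBT ⇒ S = (13/27, 1/27)
5. K is the intersection of line PD and line TS ⇒ K = (0, 1/14)
2·[KBC] = 26/63, 2·[RTC] = 1/3
[KBC]:[RTC] = 26/63:1/3 = 26/21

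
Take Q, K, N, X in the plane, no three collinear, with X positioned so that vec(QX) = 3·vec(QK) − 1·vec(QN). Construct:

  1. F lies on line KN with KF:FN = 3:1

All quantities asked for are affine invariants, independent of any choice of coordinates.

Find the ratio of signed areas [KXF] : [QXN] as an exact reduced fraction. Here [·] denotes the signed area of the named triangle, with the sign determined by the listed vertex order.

Assign Q = (0, 0), K = (1, 0), N = (0, 1), X = (3, -1) — the answer is frame-independent, so this choice is without loss of generality.
1. F lies on line KN with KF:FN = 3:1 ⇒ F = (1/4, 3/4)
2·[KXF] = 3/4, 2·[QXN] = 3
[KXF]:[QXN] = 3/4:3 = 1/4

[KXF]:[QXN] = 1/4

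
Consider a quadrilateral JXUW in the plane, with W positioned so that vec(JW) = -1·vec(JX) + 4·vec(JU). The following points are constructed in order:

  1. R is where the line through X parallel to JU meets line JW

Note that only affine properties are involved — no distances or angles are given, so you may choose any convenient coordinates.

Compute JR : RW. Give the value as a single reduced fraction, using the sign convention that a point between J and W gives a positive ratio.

JR:RW = -1/2

Assign J = (0, 0), X = (1, 0), U = (0, 1), W = (-1, 4) — the answer is frame-independent, so this choice is without loss of generality.
1. R is where the line through X parallel to JU meets line JW ⇒ R = (1, -4)
R = J + t·(W−J) with t = -1, so JR:RW = t:(1−t) = -1:2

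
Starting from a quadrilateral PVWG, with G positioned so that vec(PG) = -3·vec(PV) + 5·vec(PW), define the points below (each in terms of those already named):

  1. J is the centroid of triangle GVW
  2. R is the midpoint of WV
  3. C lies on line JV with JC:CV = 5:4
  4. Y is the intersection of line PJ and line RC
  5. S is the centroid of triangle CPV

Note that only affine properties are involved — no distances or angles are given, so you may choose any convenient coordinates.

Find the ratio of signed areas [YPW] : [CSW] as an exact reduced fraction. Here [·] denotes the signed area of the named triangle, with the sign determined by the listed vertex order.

[YPW]:[CSW] = -153/22

Work in coordinates with P = (0, 0), V = (1, 0), W = (0, 1), G = (-3, 5).
1. J is the centroid of triangle GVW ⇒ J = (-2/3, 2)
2. R is the midpoint of WV ⇒ R = (1/2, 1/2)
3. C lies on line JV with JC:CV = 5:4 ⇒ C = (7/27, 8/9)
4. Y is the intersection of line PJ and line RC ⇒ Y = (-17/18, 17/6)
5. S is the centroid of triangle CPV ⇒ S = (34/81, 8/27)
2·[YPW] = 17/18, 2·[CSW] = -11/81
[YPW]:[CSW] = 17/18:-11/81 = -153/22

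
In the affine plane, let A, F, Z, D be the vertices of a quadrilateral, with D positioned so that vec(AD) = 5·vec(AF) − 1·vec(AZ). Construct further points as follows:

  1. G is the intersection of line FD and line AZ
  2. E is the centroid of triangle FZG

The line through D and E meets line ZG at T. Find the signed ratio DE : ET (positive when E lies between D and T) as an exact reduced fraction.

DE:ET = 14

Choose coordinates A = (0, 0), F = (1, 0), Z = (0, 1), D = (5, -1).
1. G is the intersection of line FD and line AZ ⇒ G = (0, 1/4)
2. E is the centroid of triangle FZG ⇒ E = (1/3, 5/12)
line DE meets ZG at T = (0, 29/56)
E = D + t·(T−D) with t = 14/15, so DE:ET = 14/15:1/15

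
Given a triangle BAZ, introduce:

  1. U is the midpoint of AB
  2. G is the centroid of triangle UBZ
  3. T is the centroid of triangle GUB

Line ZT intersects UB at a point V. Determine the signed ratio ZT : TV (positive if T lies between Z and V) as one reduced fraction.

Work in coordinates with B = (0, 0), A = (1, 0), Z = (0, 1).
1. U is the midpoint of AB ⇒ U = (1/2, 0)
2. G is the centroid of triangle UBZ ⇒ G = (1/6, 1/3)
3. T is the centroid of triangle GUB ⇒ T = (2/9, 1/9)
line ZT meets UB at V = (1/4, 0)
T = Z + t·(V−Z) with t = 8/9, so ZT:TV = 8/9:1/9

ZT:TV = 8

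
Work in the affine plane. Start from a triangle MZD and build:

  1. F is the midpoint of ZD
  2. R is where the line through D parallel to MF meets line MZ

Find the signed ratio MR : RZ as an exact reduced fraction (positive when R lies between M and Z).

Choose coordinates M = (0, 0), Z = (1, 0), D = (0, 1).
1. F is the midpoint of ZD ⇒ F = (1/2, 1/2)
2. R is where the line through D parallel to MF meets line MZ ⇒ R = (-1, 0)
R = M + t·(Z−M) with t = -1, so MR:RZ = t:(1−t) = -1:2

MR:RZ = -1/2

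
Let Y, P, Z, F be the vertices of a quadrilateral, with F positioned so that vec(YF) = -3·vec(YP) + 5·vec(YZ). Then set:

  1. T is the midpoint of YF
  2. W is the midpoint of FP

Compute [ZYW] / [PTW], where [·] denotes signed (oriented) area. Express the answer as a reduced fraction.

[ZYW]:[PTW] = 4/5

Set Y = (0, 0), P = (1, 0), Z = (0, 1), F = (-3, 5); any affine frame gives the same invariant.
1. T is the midpoint of YF ⇒ T = (-3/2, 5/2)
2. W is the midpoint of FP ⇒ W = (-1, 5/2)
2·[ZYW] = -1, 2·[PTW] = -5/4
[ZYW]:[PTW] = -1:-5/4 = 4/5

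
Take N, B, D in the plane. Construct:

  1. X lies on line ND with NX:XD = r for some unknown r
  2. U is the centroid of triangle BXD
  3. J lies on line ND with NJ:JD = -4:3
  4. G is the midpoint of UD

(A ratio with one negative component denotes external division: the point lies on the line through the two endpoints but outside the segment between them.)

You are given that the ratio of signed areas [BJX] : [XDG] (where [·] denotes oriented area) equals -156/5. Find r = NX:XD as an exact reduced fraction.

r = 2/5

Work in coordinates with N = (0, 0), B = (1, 0), D = (0, 1).
1. With NX:XD = r, write λ = r/(r+1) so X = N + λ·(D−N); X is affine-linear in λ
2. U is the centroid of triangle BXD ⇒ U is an affine combination of earlier points and hence also affine-linear in λ
3. J lies on line ND with NJ:JD = -4:3 ⇒ J = (0, 4)
4. G is the midpoint of UD ⇒ G is an affine combination of earlier points and hence also affine-linear in λ
Every point depending on X is an affine combination of X and λ-independent points, so each such coordinate is linear in λ; the λ² term in each signed area is a multiple of (D−N)×(D−N) = 0, so 2·[BJX] and 2·[XDG] are each linear in λ. Evaluating at λ=0 and λ=1:
  2·[BJX] = −λ + 4,   2·[XDG] = 1/6·λ − 1/6
So [BJX]:[XDG] = (−λ + 4) / (1/6·λ − 1/6). Setting this equal to -156/5:
  −λ + 4 = -156/5·(1/6·λ − 1/6)  ⇒  λ = 2/7
Then r = λ/(1−λ) = (2/7)/(5/7) = 2/5. Check: with r = 2/5, X = (0, 2/7) and [BJX]:[XDG] = -156/5 as required.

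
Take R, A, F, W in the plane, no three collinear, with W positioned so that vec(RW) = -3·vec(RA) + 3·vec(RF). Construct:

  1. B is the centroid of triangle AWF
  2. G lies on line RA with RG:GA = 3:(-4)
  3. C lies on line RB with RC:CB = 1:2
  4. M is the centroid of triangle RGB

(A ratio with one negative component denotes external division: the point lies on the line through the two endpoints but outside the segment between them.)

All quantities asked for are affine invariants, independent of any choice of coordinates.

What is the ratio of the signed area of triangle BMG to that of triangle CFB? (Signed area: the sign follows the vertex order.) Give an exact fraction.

[BMG]:[CFB] = -3

Work in coordinates with R = (0, 0), A = (1, 0), F = (0, 1), W = (-3, 3).
1. B is the centroid of triangle AWF ⇒ B = (-2/3, 4/3)
2. G lies on line RA with RG:GA = 3:(-4) ⇒ G = (-3, 0)
3. C lies on line RB with RC:CB = 1:2 ⇒ C = (-2/9, 4/9)
4. M is the centroid of triangle RGB ⇒ M = (-11/9, 4/9)
2·[BMG] = -4/3, 2·[CFB] = 4/9
[BMG]:[CFB] = -4/3:4/9 = -3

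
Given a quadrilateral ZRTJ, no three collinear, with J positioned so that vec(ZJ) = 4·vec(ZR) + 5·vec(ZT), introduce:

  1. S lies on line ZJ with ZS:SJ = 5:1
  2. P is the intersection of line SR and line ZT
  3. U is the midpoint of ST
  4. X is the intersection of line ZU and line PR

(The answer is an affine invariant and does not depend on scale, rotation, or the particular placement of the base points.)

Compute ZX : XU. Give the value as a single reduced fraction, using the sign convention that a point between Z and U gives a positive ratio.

ZX:XU = -50/39

Assign Z = (0, 0), R = (1, 0), T = (0, 1), J = (4, 5) — the answer is frame-independent, so this choice is without loss of generality.
1. S lies on line ZJ with ZS:SJ = 5:1 ⇒ S = (10/3, 25/6)
2. P is the intersection of line SR and line ZT ⇒ P = (0, -25/14)
3. U is the midpoint of ST ⇒ U = (5/3, 31/12)
4. X is the intersection of line ZU and line PR ⇒ X = (250/33, 775/66)
X = Z + t·(U−Z) with t = 50/11, so ZX:XU = t:(1−t) = 50/11:-39/11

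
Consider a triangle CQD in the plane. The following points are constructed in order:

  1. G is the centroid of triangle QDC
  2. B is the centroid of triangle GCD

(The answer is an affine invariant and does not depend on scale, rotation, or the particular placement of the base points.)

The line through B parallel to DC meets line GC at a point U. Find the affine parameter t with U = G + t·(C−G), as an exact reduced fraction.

Work in coordinates with C = (0, 0), Q = (1, 0), D = (0, 1).
1. G is the centroid of triangle QDC ⇒ G = (1/3, 1/3)
2. B is the centroid of triangle GCD ⇒ B = (1/9, 4/9)
through B parallel to DC: direction (0, -1); meets GC at U = (1/9, 1/9)
U = G + t·(C−G) with t = 2/3

t = 2/3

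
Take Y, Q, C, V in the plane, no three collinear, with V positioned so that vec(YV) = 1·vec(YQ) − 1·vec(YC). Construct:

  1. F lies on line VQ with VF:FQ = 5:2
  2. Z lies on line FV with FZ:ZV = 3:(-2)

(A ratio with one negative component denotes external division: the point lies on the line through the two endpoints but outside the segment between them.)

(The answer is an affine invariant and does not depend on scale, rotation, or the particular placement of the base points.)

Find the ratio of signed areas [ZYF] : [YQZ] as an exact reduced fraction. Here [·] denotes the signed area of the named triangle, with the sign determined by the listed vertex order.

[ZYF]:[YQZ] = 15/17

Choose coordinates Y = (0, 0), Q = (1, 0), C = (0, 1), V = (1, -1).
1. F lies on line VQ with VF:FQ = 5:2 ⇒ F = (1, -2/7)
2. Z lies on line FV with FZ:ZV = 3:(-2) ⇒ Z = (1, -17/7)
2·[ZYF] = -15/7, 2·[YQZ] = -17/7
[ZYF]:[YQZ] = -15/7:-17/7 = 15/17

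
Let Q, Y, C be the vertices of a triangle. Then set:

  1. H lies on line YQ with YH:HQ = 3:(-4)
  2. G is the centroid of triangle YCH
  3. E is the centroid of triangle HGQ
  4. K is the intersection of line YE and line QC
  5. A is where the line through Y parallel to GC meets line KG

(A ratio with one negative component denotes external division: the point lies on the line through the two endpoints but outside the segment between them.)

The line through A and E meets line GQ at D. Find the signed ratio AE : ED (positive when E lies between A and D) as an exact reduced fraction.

AE:ED = -3/4

Assign Q = (0, 0), Y = (1, 0), C = (0, 1) — the answer is frame-independent, so this choice is without loss of generality.
1. H lies on line YQ with YH:HQ = 3:(-4) ⇒ H = (4, 0)
2. G is the centroid of triangle YCH ⇒ G = (5/3, 1/3)
3. E is the centroid of triangle HGQ ⇒ E = (17/9, 1/9)
4. K is the intersection of line YE and line QC ⇒ K = (0, -1/8)
5. A is where the line through Y parallel to GC meets line KG ⇒ A = (7/9, 4/45)
line AE meets GQ at D = (11/27, 11/135)
E = A + t·(D−A) with t = -3, so AE:ED = -3:4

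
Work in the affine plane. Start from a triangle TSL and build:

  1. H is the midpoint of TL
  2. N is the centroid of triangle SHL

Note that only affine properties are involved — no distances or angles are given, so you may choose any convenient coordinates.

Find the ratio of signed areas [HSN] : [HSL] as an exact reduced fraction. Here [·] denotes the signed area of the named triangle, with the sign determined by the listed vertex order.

[HSN]:[HSL] = 1/3

Assign T = (0, 0), S = (1, 0), L = (0, 1) — the answer is frame-independent, so this choice is without loss of generality.
1. H is the midpoint of TL ⇒ H = (0, 1/2)
2. N is the centroid of triangle SHL ⇒ N = (1/3, 1/2)
2·[HSN] = 1/6, 2·[HSL] = 1/2
[HSN]:[HSL] = 1/6:1/2 = 1/3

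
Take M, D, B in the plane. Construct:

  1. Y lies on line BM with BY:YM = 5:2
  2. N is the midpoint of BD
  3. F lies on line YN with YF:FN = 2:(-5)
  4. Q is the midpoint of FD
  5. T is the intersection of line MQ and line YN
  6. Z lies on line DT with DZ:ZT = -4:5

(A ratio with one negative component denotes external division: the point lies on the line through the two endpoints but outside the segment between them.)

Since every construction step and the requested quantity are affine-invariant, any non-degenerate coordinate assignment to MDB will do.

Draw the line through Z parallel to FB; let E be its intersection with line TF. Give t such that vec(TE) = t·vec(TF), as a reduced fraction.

t = 40/3

Choose coordinates M = (0, 0), D = (1, 0), B = (0, 1).
1. Y lies on line BM with BY:YM = 5:2 ⇒ Y = (0, 2/7)
2. N is the midpoint of BD ⇒ N = (1/2, 1/2)
3. F lies on line YN with YF:FN = 2:(-5) ⇒ F = (-1/3, 1/7)
4. Q is the midpoint of FD ⇒ Q = (1/3, 1/14)
5. T is the intersection of line MQ and line YN ⇒ T = (-4/3, -2/7)
6. Z lies on line DT with DZ:ZT = -4:5 ⇒ Z = (31/3, 8/7)
through Z parallel to FB: direction (1/3, 6/7); meets TF at E = (12, 38/7)
E = T + t·(F−T) with t = 40/3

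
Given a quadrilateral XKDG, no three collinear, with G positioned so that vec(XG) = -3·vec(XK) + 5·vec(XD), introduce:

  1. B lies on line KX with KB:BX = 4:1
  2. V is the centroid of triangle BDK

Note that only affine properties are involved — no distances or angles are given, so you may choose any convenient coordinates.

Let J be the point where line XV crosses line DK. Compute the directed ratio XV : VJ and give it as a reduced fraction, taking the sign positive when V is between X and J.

Choose coordinates X = (0, 0), K = (1, 0), D = (0, 1), G = (-3, 5).
1. B lies on line KX with KB:BX = 4:1 ⇒ B = (1/5, 0)
2. V is the centroid of triangle BDK ⇒ V = (2/5, 1/3)
line XV meets DK at J = (6/11, 5/11)
V = X + t·(J−X) with t = 11/15, so XV:VJ = 11/15:4/15

XV:VJ = 11/4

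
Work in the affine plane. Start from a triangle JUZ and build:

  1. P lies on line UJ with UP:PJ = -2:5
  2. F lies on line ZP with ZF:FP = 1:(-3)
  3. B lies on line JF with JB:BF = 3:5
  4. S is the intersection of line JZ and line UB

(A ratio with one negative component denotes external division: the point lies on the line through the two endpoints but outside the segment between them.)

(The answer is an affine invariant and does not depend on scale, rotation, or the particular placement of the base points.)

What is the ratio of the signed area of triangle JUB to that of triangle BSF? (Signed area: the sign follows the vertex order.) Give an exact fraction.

[JUB]:[BSF] = 63/25

Assign J = (0, 0), U = (1, 0), Z = (0, 1) — the answer is frame-independent, so this choice is without loss of generality.
1. P lies on line UJ with UP:PJ = -2:5 ⇒ P = (5/3, 0)
2. F lies on line ZP with ZF:FP = 1:(-3) ⇒ F = (-5/6, 3/2)
3. B lies on line JF with JB:BF = 3:5 ⇒ B = (-5/16, 9/16)
4. S is the intersection of line JZ and line UB ⇒ S = (0, 3/7)
2·[JUB] = 9/16, 2·[BSF] = 25/112
[JUB]:[BSF] = 9/16:25/112 = 63/25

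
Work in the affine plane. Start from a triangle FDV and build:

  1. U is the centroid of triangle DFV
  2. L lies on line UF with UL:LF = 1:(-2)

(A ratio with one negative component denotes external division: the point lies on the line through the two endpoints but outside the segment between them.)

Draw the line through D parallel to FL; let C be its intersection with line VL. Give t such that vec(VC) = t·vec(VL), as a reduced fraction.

Assign F = (0, 0), D = (1, 0), V = (0, 1) — the answer is frame-independent, so this choice is without loss of generality.
1. U is the centroid of triangle DFV ⇒ U = (1/3, 1/3)
2. L lies on line UF with UL:LF = 1:(-2) ⇒ L = (2/3, 2/3)
through D parallel to FL: direction (2/3, 2/3); meets VL at C = (4/3, 1/3)
C = V + t·(L−V) with t = 2

t = 2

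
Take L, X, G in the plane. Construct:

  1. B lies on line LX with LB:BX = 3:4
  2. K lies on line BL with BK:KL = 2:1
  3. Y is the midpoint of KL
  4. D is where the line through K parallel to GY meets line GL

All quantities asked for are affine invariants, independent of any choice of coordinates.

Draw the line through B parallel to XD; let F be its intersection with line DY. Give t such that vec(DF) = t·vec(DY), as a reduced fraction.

Assign L = (0, 0), X = (1, 0), G = (0, 1) — the answer is frame-independent, so this choice is without loss of generality.
1. B lies on line LX with LB:BX = 3:4 ⇒ B = (3/7, 0)
2. K lies on line BL with BK:KL = 2:1 ⇒ K = (1/7, 0)
3. Y is the midpoint of KL ⇒ Y = (1/14, 0)
4. D is where the line through K parallel to GY meets line GL ⇒ D = (0, 2)
through B parallel to XD: direction (-1, 2); meets DY at F = (4/91, 10/13)
F = D + t·(Y−D) with t = 8/13

t = 8/13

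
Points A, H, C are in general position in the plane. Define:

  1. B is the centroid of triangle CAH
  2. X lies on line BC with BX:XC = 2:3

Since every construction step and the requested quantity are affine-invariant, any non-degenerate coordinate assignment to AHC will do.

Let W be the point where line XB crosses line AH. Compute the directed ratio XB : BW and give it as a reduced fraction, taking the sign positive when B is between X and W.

XB:BW = 4/5

Work in coordinates with A = (0, 0), H = (1, 0), C = (0, 1).
1. B is the centroid of triangle CAH ⇒ B = (1/3, 1/3)
2. X lies on line BC with BX:XC = 2:3 ⇒ X = (1/5, 3/5)
line XB meets AH at W = (1/2, 0)
B = X + t·(W−X) with t = 4/9, so XB:BW = 4/9:5/9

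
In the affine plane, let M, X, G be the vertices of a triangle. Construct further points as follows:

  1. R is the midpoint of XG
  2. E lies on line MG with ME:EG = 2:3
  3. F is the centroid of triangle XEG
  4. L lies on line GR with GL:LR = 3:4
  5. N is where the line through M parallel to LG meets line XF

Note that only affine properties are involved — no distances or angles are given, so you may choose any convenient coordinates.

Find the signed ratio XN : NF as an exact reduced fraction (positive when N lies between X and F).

Set M = (0, 0), X = (1, 0), G = (0, 1); any affine frame gives the same invariant.
1. R is the midpoint of XG ⇒ R = (1/2, 1/2)
2. E lies on line MG with ME:EG = 2:3 ⇒ E = (0, 2/5)
3. F is the centroid of triangle XEG ⇒ F = (1/3, 7/15)
4. L lies on line GR with GL:LR = 3:4 ⇒ L = (3/14, 11/14)
5. N is where the line through M parallel to LG meets line XF ⇒ N = (-7/3, 7/3)
N = X + t·(F−X) with t = 5, so XN:NF = t:(1−t) = 5:-4

XN:NF = -5/4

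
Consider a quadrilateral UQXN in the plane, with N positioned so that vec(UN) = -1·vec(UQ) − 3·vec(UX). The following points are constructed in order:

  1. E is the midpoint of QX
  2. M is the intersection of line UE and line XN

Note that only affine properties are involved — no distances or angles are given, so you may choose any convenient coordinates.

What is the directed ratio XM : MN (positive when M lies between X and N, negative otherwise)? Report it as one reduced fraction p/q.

Work in coordinates with U = (0, 0), Q = (1, 0), X = (0, 1), N = (-1, -3).
1. E is the midpoint of QX ⇒ E = (1/2, 1/2)
2. M is the intersection of line UE and line XN ⇒ M = (-1/3, -1/3)
M = X + t·(N−X) with t = 1/3, so XM:MN = t:(1−t) = 1/3:2/3

XM:MN = 1/2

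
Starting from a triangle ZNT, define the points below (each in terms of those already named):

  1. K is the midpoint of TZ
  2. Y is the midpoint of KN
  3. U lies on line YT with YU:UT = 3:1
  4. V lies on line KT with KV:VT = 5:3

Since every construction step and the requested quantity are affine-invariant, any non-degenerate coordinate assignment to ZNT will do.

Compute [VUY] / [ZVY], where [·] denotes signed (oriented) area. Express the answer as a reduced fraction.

Choose coordinates Z = (0, 0), N = (1, 0), T = (0, 1).
1. K is the midpoint of TZ ⇒ K = (0, 1/2)
2. Y is the midpoint of KN ⇒ Y = (1/2, 1/4)
3. U lies on line YT with YU:UT = 3:1 ⇒ U = (1/8, 13/16)
4. V lies on line KT with KV:VT = 5:3 ⇒ V = (0, 13/16)
2·[VUY] = -9/128, 2·[ZVY] = -13/32
[VUY]:[ZVY] = -9/128:-13/32 = 9/52

[VUY]:[ZVY] = 9/52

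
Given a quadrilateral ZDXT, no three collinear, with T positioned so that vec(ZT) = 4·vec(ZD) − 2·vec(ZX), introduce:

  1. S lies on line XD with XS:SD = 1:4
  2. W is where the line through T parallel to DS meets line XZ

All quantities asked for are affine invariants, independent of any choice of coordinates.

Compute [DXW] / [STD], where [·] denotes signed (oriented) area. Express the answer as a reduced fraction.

Set Z = (0, 0), D = (1, 0), X = (0, 1), T = (4, -2); any affine frame gives the same invariant.
1. S lies on line XD with XS:SD = 1:4 ⇒ S = (1/5, 4/5)
2. W is where the line through T parallel to DS meets line XZ ⇒ W = (0, 2)
2·[DXW] = -1, 2·[STD] = -4/5
[DXW]:[STD] = -1:-4/5 = 5/4

[DXW]:[STD] = 5/4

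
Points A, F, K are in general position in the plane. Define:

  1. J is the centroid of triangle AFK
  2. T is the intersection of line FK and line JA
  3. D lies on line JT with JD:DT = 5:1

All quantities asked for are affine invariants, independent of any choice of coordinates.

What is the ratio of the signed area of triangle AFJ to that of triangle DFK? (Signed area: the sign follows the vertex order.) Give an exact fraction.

[AFJ]:[DFK] = 6

Work in coordinates with A = (0, 0), F = (1, 0), K = (0, 1).
1. J is the centroid of triangle AFK ⇒ J = (1/3, 1/3)
2. T is the intersection of line FK and line JA ⇒ T = (1/2, 1/2)
3. D lies on line JT with JD:DT = 5:1 ⇒ D = (17/36, 17/36)
2·[AFJ] = 1/3, 2·[DFK] = 1/18
[AFJ]:[DFK] = 1/3:1/18 = 6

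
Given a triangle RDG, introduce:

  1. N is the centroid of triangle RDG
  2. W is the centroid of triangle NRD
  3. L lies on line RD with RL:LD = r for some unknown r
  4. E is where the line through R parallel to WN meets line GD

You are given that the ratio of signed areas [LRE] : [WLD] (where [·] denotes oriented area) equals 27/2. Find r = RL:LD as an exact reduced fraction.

r = -3/4

Assign R = (0, 0), D = (1, 0), G = (0, 1) — the answer is frame-independent, so this choice is without loss of generality.
1. N is the centroid of triangle RDG ⇒ N = (1/3, 1/3)
2. W is the centroid of triangle NRD ⇒ W = (4/9, 1/9)
3. With RL:LD = r, write λ = r/(r+1) so L = R + λ·(D−R); L is affine-linear in λ
4. E is where the line through R parallel to WN meets line GD ⇒ E = (-1, 2)
Every point depending on L is an affine combination of L and λ-independent points, so each such coordinate is linear in λ; the λ² term in each signed area is a multiple of (D−R)×(D−R) = 0, so 2·[LRE] and 2·[WLD] are each linear in λ. Evaluating at λ=0 and λ=1:
  2·[LRE] = -2·λ,   2·[WLD] = -1/9·λ + 1/9
So [LRE]:[WLD] = (-2·λ) / (-1/9·λ + 1/9). Setting this equal to 27/2:
  -2·λ = 27/2·(-1/9·λ + 1/9)  ⇒  λ = -3
Then r = λ/(1−λ) = (-3)/(4) = -3/4. Check: with r = -3/4, L = (-3, 0) and [LRE]:[WLD] = 27/2 as required.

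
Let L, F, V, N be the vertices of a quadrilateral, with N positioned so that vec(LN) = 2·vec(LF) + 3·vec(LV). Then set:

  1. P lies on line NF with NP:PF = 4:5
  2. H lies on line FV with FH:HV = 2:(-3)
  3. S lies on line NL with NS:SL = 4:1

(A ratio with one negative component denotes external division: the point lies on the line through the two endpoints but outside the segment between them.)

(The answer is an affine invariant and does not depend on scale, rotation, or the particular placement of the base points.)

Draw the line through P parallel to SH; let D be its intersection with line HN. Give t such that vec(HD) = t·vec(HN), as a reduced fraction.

Choose coordinates L = (0, 0), F = (1, 0), V = (0, 1), N = (2, 3).
1. P lies on line NF with NP:PF = 4:5 ⇒ P = (14/9, 5/3)
2. H lies on line FV with FH:HV = 2:(-3) ⇒ H = (3, -2)
3. S lies on line NL with NS:SL = 4:1 ⇒ S = (2/5, 3/5)
through P parallel to SH: direction (13/5, -13/5); meets HN at D = (22/9, 7/9)
D = H + t·(N−H) with t = 5/9

t = 5/9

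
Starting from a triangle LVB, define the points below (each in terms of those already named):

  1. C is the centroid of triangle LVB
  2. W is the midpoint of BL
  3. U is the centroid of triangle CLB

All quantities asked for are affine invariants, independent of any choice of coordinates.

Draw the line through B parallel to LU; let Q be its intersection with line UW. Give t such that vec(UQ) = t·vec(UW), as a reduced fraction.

Assign L = (0, 0), V = (1, 0), B = (0, 1) — the answer is frame-independent, so this choice is without loss of generality.
1. C is the centroid of triangle LVB ⇒ C = (1/3, 1/3)
2. W is the midpoint of BL ⇒ W = (0, 1/2)
3. U is the centroid of triangle CLB ⇒ U = (1/9, 4/9)
through B parallel to LU: direction (1/9, 4/9); meets UW at Q = (-1/9, 5/9)
Q = U + t·(W−U) with t = 2

t = 2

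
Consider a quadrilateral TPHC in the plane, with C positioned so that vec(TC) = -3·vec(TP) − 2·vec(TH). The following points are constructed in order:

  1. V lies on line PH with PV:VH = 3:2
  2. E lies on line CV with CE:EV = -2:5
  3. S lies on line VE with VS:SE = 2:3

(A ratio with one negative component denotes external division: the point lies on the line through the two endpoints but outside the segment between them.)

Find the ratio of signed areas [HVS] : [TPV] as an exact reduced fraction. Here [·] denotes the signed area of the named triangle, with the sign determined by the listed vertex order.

[HVS]:[TPV] = -8/3

Choose coordinates T = (0, 0), P = (1, 0), H = (0, 1), C = (-3, -2).
1. V lies on line PH with PV:VH = 3:2 ⇒ V = (2/5, 3/5)
2. E lies on line CV with CE:EV = -2:5 ⇒ E = (-79/15, -56/15)
3. S lies on line VE with VS:SE = 2:3 ⇒ S = (-28/15, -17/15)
2·[HVS] = -8/5, 2·[TPV] = 3/5
[HVS]:[TPV] = -8/5:3/5 = -8/3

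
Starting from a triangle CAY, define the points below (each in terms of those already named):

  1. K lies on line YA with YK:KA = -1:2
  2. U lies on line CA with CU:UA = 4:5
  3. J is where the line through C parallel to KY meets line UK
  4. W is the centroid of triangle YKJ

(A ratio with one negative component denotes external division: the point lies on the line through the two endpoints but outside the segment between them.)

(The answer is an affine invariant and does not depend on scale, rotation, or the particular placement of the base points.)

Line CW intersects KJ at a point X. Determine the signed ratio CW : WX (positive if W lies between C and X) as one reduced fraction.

Work in coordinates with C = (0, 0), A = (1, 0), Y = (0, 1).
1. K lies on line YA with YK:KA = -1:2 ⇒ K = (-1, 2)
2. U lies on line CA with CU:UA = 4:5 ⇒ U = (4/9, 0)
3. J is where the line through C parallel to KY meets line UK ⇒ J = (8/5, -8/5)
4. W is the centroid of triangle YKJ ⇒ W = (1/5, 7/15)
line CW meets KJ at X = (24/145, 56/145)
W = C + t·(X−C) with t = 29/24, so CW:WX = 29/24:-5/24

CW:WX = -29/5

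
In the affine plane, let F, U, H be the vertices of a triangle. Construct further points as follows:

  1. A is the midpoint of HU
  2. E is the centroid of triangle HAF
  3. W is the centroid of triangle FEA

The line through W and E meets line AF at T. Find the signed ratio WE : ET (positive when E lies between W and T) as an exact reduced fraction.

WE:ET = -2/3

Choose coordinates F = (0, 0), U = (1, 0), H = (0, 1).
1. A is the midpoint of HU ⇒ A = (1/2, 1/2)
2. E is the centroid of triangle HAF ⇒ E = (1/6, 1/2)
3. W is the centroid of triangle FEA ⇒ W = (2/9, 1/3)
line WE meets AF at T = (1/4, 1/4)
E = W + t·(T−W) with t = -2, so WE:ET = -2:3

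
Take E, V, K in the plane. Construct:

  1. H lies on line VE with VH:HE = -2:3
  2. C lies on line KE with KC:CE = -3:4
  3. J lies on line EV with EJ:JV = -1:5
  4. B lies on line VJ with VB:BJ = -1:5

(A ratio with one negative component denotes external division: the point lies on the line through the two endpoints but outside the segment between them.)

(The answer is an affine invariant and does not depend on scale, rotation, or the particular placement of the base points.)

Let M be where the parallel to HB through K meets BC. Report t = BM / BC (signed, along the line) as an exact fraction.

t = 1/4

Work in coordinates with E = (0, 0), V = (1, 0), K = (0, 1).
1. H lies on line VE with VH:HE = -2:3 ⇒ H = (3, 0)
2. C lies on line KE with KC:CE = -3:4 ⇒ C = (0, 4)
3. J lies on line EV with EJ:JV = -1:5 ⇒ J = (-1/4, 0)
4. B lies on line VJ with VB:BJ = -1:5 ⇒ B = (21/16, 0)
through K parallel to HB: direction (-27/16, 0); meets BC at M = (63/64, 1)
M = B + t·(C−B) with t = 1/4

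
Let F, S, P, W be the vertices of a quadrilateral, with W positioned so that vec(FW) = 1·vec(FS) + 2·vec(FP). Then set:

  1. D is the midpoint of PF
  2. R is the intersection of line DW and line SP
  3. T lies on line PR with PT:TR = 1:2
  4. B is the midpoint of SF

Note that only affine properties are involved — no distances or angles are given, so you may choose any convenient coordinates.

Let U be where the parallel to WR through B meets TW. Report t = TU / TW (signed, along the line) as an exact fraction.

Set F = (0, 0), S = (1, 0), P = (0, 1), W = (1, 2); any affine frame gives the same invariant.
1. D is the midpoint of PF ⇒ D = (0, 1/2)
2. R is the intersection of line DW and line SP ⇒ R = (1/5, 4/5)
3. T lies on line PR with PT:TR = 1:2 ⇒ T = (1/15, 14/15)
4. B is the midpoint of SF ⇒ B = (1/2, 0)
through B parallel to WR: direction (-4/5, -6/5); meets TW at U = (9/2, 6)
U = T + t·(W−T) with t = 19/4

t = 19/4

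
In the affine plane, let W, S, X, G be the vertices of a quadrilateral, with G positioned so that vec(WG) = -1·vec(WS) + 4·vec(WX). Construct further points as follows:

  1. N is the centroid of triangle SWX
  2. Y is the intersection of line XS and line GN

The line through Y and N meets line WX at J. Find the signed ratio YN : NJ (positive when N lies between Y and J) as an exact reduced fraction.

YN:NJ = -4/7

Work in coordinates with W = (0, 0), S = (1, 0), X = (0, 1), G = (-1, 4).
1. N is the centroid of triangle SWX ⇒ N = (1/3, 1/3)
2. Y is the intersection of line XS and line GN ⇒ Y = (1/7, 6/7)
line YN meets WX at J = (0, 5/4)
N = Y + t·(J−Y) with t = -4/3, so YN:NJ = -4/3:7/3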